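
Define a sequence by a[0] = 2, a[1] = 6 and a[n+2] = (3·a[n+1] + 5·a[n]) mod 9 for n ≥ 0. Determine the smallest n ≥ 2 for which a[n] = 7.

6

a[0] = 2,  a[1] = 6,  a[2] = 1,  a[3] = 6,  a[4] = 5,  a[5] = 0,  a[6] = 7,  a[7] = 3,  a[8] = 8,  a[9] = 3,  a[10] = 4,  a[11] = 0,  a[12] = 2,  a[13] = 6.
Since (a[12], a[13]) = (a[0], a[1]) = (2, 6) (two consecutive terms determine the rest), the sequence is periodic with period 12.
The value 7 first appears (with n ≥ 2) at a[6].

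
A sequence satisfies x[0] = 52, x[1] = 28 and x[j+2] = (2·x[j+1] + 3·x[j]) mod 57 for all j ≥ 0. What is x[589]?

1

Listing terms: x[0] = 52,  x[1] = 28,  x[2] = 41,  x[3] = 52,  x[4] = 56,  x[5] = 40,  x[6] = 20,  x[7] = 46,  x[8] = 38,  x[9] = 43,  x[10] = 29,  x[11] = 16,  x[12] = 5,  x[13] = 1,  x[14] = 17,  x[15] = 37,  x[16] = 11,  x[17] = 19,  x[18] = 14,  x[19] = 28,  x[20] = 41.
Since (x[19], x[20]) = (x[1], x[2]) = (28, 41) (two consecutive terms determine the rest), the sequence is eventually periodic: after a pre-period of length 1 it cycles with period 18.
For j ≥ 1, x[j] depends only on (j - 1) mod 18. (589 - 1) mod 18 = 12, so x[589] = x[13] = 1.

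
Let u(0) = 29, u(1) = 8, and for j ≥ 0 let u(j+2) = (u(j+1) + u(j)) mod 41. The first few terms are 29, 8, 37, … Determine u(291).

11

Listing terms: u(0) = 29; u(1) = 8; u(2) = 37; u(3) = 4; u(4) = 0; u(5) = 4; u(6) = 4; u(7) = 8; u(8) = 12; u(9) = 20; u(10) = 32; u(11) = 11; u(12) = 2; u(13) = 13; u(14) = 15; u(15) = 28; u(16) = 2; u(17) = 30; u(18) = 32; u(19) = 21; u(20) = 12; u(21) = 33; u(22) = 4; u(23) = 37; u(24) = 0; u(25) = 37; u(26) = 37; u(27) = 33; u(28) = 29; u(29) = 21; u(30) = 9; u(31) = 30; u(32) = 39; u(33) = 28; u(34) = 26; u(35) = 13; u(36) = 39; u(37) = 11; u(38) = 9; u(39) = 20; u(40) = 29; u(41) = 8.
Since (u(40), u(41)) = (u(0), u(1)) = (29, 8) (two consecutive terms determine the rest), the sequence is periodic with period 40.
(291 - 0) mod 40 = 11, so u(291) = u(11) = 11.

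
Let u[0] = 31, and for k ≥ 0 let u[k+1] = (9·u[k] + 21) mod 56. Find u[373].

48

Computing terms: u[0] = 31,  u[1] = 20,  u[2] = 33,  u[3] = 38,  u[4] = 27,  u[5] = 40,  u[6] = 45,  u[7] = 34,  u[8] = 47,  u[9] = 52,  u[10] = 41,  u[11] = 54,  u[12] = 3,  u[13] = 48,  u[14] = 5,  u[15] = 10,  u[16] = 55,  u[17] = 12,  u[18] = 17,  u[19] = 6,  u[20] = 19,  u[21] = 24,  u[22] = 13,  u[23] = 26,  u[24] = 31.
Since u[24] = u[0] = 31, the sequence is periodic with period 24.
(373 - 0) mod 24 = 13, so u[373] = u[13] = 48.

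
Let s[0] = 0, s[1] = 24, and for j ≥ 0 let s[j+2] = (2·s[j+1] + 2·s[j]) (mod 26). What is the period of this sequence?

We have s[0] = 0, s[1] = 24, s[2] = 22, s[3] = 14, s[4] = 20, s[5] = 16, s[6] = 20, s[7] = 20, s[8] = 2, s[9] = 18, s[10] = 14, s[11] = 12, s[12] = 0, s[13] = 24.
Since (s[12], s[13]) = (s[0], s[1]) = (0, 24) (two consecutive terms determine the rest), the sequence is periodic with period 12.

12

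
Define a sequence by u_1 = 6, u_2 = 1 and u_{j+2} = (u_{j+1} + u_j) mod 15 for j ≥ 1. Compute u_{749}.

9

Computing terms: u_1 = 6; u_2 = 1; u_3 = 7; u_4 = 8; u_5 = 0; u_6 = 8; u_7 = 8; u_8 = 1; u_9 = 9; u_{10} = 10; u_{11} = 4; u_{12} = 14; u_{13} = 3; u_{14} = 2; u_{15} = 5; u_{16} = 7; u_{17} = 12; u_{18} = 4; u_{19} = 1; u_{20} = 5; u_{21} = 6; u_{22} = 11; u_{23} = 2; u_{24} = 13; u_{25} = 0; u_{26} = 13; u_{27} = 13; u_{28} = 11; u_{29} = 9; u_{30} = 5; u_{31} = 14; u_{32} = 4; u_{33} = 3; u_{34} = 7; u_{35} = 10; u_{36} = 2; u_{37} = 12; u_{38} = 14; u_{39} = 11; u_{40} = 10; u_{41} = 6; u_{42} = 1.
Since (u_{41}, u_{42}) = (u_1, u_2) = (6, 1) (two consecutive terms determine the rest), the sequence is periodic with period 40.
So u_{749} = u_{1 + ((749-1) mod 40)} = u_{29} = 9.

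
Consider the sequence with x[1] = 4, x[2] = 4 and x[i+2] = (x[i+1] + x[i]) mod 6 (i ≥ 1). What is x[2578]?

4

Computing terms: x[1] = 4,  x[2] = 4,  x[3] = 2,  x[4] = 0,  x[5] = 2,  x[6] = 2,  x[7] = 4,  x[8] = 0,  x[9] = 4,  x[10] = 4.
Since (x[9], x[10]) = (x[1], x[2]) = (4, 4) (two consecutive terms determine the rest), the sequence is periodic with period 8.
(2578 - 1) mod 8 = 1, so x[2578] = x[2] = 4.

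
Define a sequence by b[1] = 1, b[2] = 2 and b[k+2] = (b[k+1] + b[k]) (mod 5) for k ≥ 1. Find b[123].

3

Listing terms: b[1] = 1, b[2] = 2, b[3] = 3, b[4] = 0, b[5] = 3, b[6] = 3, b[7] = 1, b[8] = 4, b[9] = 0, b[10] = 4, b[11] = 4, b[12] = 3, b[13] = 2, b[14] = 0, b[15] = 2, b[16] = 2, b[17] = 4, b[18] = 1, b[19] = 0, b[20] = 1, b[21] = 1, b[22] = 2.
Since (b[21], b[22]) = (b[1], b[2]) = (1, 2) (two consecutive terms determine the rest), the sequence is periodic with period 20.
So b[123] = b[1 + ((123-1) mod 20)] = b[3] = 3.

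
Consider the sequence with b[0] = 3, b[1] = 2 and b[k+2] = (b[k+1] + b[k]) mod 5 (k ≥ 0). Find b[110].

b[0] = 3, b[1] = 2, b[2] = 0, b[3] = 2, b[4] = 2, b[5] = 4, b[6] = 1, b[7] = 0, b[8] = 1, b[9] = 1, b[10] = 2, b[11] = 3, b[12] = 0, b[13] = 3, b[14] = 3, b[15] = 1, b[16] = 4, b[17] = 0, b[18] = 4, b[19] = 4, b[20] = 3, b[21] = 2.
The sequence repeats with period 20.
So b[110] = b[0 + ((110-0) mod 20)] = b[10] = 2.

2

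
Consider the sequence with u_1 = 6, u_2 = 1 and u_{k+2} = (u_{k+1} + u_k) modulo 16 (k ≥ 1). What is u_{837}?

11

Computing terms: u_1 = 6, u_2 = 1, u_3 = 7, u_4 = 8, u_5 = 15, u_6 = 7, u_7 = 6, u_8 = 13, u_9 = 3, u_{10} = 0, u_{11} = 3, u_{12} = 3, u_{13} = 6, u_{14} = 9, u_{15} = 15, u_{16} = 8, u_{17} = 7, u_{18} = 15, u_{19} = 6, u_{20} = 5, u_{21} = 11, u_{22} = 0, u_{23} = 11, u_{24} = 11, u_{25} = 6, u_{26} = 1.
The sequence repeats with period 24.
So u_{837} = u_{1 + ((837-1) mod 24)} = u_{21} = 11.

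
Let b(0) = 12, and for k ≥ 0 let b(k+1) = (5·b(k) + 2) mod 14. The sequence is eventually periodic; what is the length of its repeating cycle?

We have b(0) = 12, b(1) = 6, b(2) = 4, b(3) = 8, b(4) = 0, b(5) = 2, b(6) = 12.
Since b(6) = b(0) = 12, the sequence is periodic with period 6.

6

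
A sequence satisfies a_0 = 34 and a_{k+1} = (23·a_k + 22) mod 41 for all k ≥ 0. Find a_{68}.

21

Listing terms: a_0 = 34, a_1 = 25, a_2 = 23, a_3 = 18, a_4 = 26, a_5 = 5, a_6 = 14, a_7 = 16, a_8 = 21, a_9 = 13, a_{10} = 34.
Since a_{10} = a_0 = 34, the sequence is periodic with period 10.
(68 - 0) mod 10 = 8, so a_{68} = a_8 = 21.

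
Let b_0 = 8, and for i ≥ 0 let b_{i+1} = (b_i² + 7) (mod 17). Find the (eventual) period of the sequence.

We have b_0 = 8, b_1 = 3, b_2 = 16, b_3 = 8.
The sequence repeats with period 3.

3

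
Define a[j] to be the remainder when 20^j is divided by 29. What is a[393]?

Computing terms: a[1] = 20, a[2] = 23, a[3] = 25, a[4] = 7, a[5] = 24, a[6] = 16, a[7] = 1, a[8] = 20.
The sequence repeats with period 7.
(393 - 1) mod 7 = 0, so a[393] = a[1] = 20.

20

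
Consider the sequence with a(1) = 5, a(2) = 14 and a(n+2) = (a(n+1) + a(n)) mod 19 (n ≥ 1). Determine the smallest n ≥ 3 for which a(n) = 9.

Listing terms: a(1) = 5; a(2) = 14; a(3) = 0; a(4) = 14; a(5) = 14; a(6) = 9; a(7) = 4; a(8) = 13; a(9) = 17; a(10) = 11; a(11) = 9; a(12) = 1; a(13) = 10; a(14) = 11; a(15) = 2; a(16) = 13; a(17) = 15; a(18) = 9; a(19) = 5; a(20) = 14.
Since (a(19), a(20)) = (a(1), a(2)) = (5, 14) (two consecutive terms determine the rest), the sequence is periodic with period 18.
The value 9 first appears (with n ≥ 3) at a(6).

6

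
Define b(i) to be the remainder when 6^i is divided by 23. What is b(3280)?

13

Listing terms: b(0) = 1, b(1) = 6, b(2) = 13, b(3) = 9, b(4) = 8, b(5) = 2, b(6) = 12, b(7) = 3, b(8) = 18, b(9) = 16, b(10) = 4, b(11) = 1.
The sequence repeats with period 11.
So b(3280) = b(0 + ((3280-0) mod 11)) = b(2) = 13.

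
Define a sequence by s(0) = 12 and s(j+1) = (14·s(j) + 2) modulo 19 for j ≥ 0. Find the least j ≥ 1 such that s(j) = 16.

16

Computing terms: s(0) = 12, s(1) = 18, s(2) = 7, s(3) = 5, s(4) = 15, s(5) = 3, s(6) = 6, s(7) = 10, s(8) = 9, s(9) = 14, s(10) = 8, s(11) = 0, s(12) = 2, s(13) = 11, s(14) = 4, s(15) = 1, s(16) = 16, s(17) = 17, s(18) = 12.
Since s(18) = s(0) = 12, the sequence is periodic with period 18.
The value 16 first appears (with j ≥ 1) at s(16).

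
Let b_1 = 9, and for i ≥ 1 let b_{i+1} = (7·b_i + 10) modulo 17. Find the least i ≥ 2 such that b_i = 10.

15

Listing terms: b_1 = 9,  b_2 = 5,  b_3 = 11,  b_4 = 2,  b_5 = 7,  b_6 = 8,  b_7 = 15,  b_8 = 13,  b_9 = 16,  b_{10} = 3,  b_{11} = 14,  b_{12} = 6,  b_{13} = 1,  b_{14} = 0,  b_{15} = 10,  b_{16} = 12,  b_{17} = 9.
The sequence repeats with period 16.
The value 10 first appears (with i ≥ 2) at b_{15}.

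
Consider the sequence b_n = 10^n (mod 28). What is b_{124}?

Listing terms: b_0 = 1, b_1 = 10, b_2 = 16, b_3 = 20, b_4 = 4, b_5 = 12, b_6 = 8, b_7 = 24, b_8 = 16.
Since b_8 = b_2 = 16, the sequence is eventually periodic: after a pre-period of length 2 it cycles with period 6.
For n ≥ 2, b_n depends only on (n - 2) mod 6. (124 - 2) mod 6 = 2, so b_{124} = b_4 = 4.

4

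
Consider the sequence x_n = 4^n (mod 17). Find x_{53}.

x_0 = 1,  x_1 = 4,  x_2 = 16,  x_3 = 13,  x_4 = 1.
Since x_4 = x_0 = 1, the sequence is periodic with period 4.
(53 - 0) mod 4 = 1, so x_{53} = x_1 = 4.

4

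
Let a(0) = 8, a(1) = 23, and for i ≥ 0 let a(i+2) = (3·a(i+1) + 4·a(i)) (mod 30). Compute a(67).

29

Listing terms: a(0) = 8, a(1) = 23, a(2) = 11, a(3) = 5, a(4) = 29, a(5) = 17, a(6) = 17, a(7) = 29, a(8) = 5, a(9) = 11, a(10) = 23, a(11) = 23, a(12) = 11.
Since (a(11), a(12)) = (a(1), a(2)) = (23, 11) (two consecutive terms determine the rest), the sequence is eventually periodic: after a pre-period of length 1 it cycles with period 10.
For i ≥ 1, a(i) depends only on (i - 1) mod 10. (67 - 1) mod 10 = 6, so a(67) = a(7) = 29.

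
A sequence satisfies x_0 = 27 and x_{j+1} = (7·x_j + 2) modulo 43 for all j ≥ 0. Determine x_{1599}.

Listing terms: x_0 = 27, x_1 = 19, x_2 = 6, x_3 = 1, x_4 = 9, x_5 = 22, x_6 = 27.
Since x_6 = x_0 = 27, the sequence is periodic with period 6.
(1599 - 0) mod 6 = 3, so x_{1599} = x_3 = 1.

1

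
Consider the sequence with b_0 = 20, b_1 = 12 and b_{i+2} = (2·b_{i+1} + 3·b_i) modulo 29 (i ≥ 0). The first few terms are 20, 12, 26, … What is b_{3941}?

8

We have b_0 = 20, b_1 = 12, b_2 = 26, b_3 = 1, b_4 = 22, b_5 = 18, b_6 = 15, b_7 = 26, b_8 = 10, b_9 = 11, b_{10} = 23, b_{11} = 21, b_{12} = 24, b_{13} = 24, b_{14} = 4, b_{15} = 22, b_{16} = 27, b_{17} = 4, b_{18} = 2, b_{19} = 16, b_{20} = 9, b_{21} = 8, b_{22} = 14, b_{23} = 23, b_{24} = 1, b_{25} = 13, b_{26} = 0, b_{27} = 10, b_{28} = 20, b_{29} = 12.
The sequence repeats with period 28.
(3941 - 0) mod 28 = 21, so b_{3941} = b_{21} = 8.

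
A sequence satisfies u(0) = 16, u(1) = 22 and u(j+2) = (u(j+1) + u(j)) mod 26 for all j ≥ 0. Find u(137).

22

u(0) = 16; u(1) = 22; u(2) = 12; u(3) = 8; u(4) = 20; u(5) = 2; u(6) = 22; u(7) = 24; u(8) = 20; u(9) = 18; u(10) = 12; u(11) = 4; u(12) = 16; u(13) = 20; u(14) = 10; u(15) = 4; u(16) = 14; u(17) = 18; u(18) = 6; u(19) = 24; u(20) = 4; u(21) = 2; u(22) = 6; u(23) = 8; u(24) = 14; u(25) = 22; u(26) = 10; u(27) = 6; u(28) = 16; u(29) = 22.
Since (u(28), u(29)) = (u(0), u(1)) = (16, 22) (two consecutive terms determine the rest), the sequence is periodic with period 28.
(137 - 0) mod 28 = 25, so u(137) = u(25) = 22.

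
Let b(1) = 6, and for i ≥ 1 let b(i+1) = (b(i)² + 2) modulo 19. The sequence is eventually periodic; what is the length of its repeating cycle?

3

b(1) = 6,  b(2) = 0,  b(3) = 2,  b(4) = 6.
The sequence repeats with period 3.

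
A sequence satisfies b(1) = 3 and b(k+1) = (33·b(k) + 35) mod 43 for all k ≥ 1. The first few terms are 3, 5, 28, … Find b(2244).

We have b(1) = 3, b(2) = 5, b(3) = 28, b(4) = 13, b(5) = 34, b(6) = 39, b(7) = 32, b(8) = 16, b(9) = 4, b(10) = 38, b(11) = 42, b(12) = 2, b(13) = 15, b(14) = 14, b(15) = 24, b(16) = 10, b(17) = 21, b(18) = 40, b(19) = 22, b(20) = 30, b(21) = 36, b(22) = 19, b(23) = 17, b(24) = 37, b(25) = 9, b(26) = 31, b(27) = 26, b(28) = 33, b(29) = 6, b(30) = 18, b(31) = 27, b(32) = 23, b(33) = 20, b(34) = 7, b(35) = 8, b(36) = 41, b(37) = 12, b(38) = 1, b(39) = 25, b(40) = 0, b(41) = 35, b(42) = 29, b(43) = 3.
Since b(43) = b(1) = 3, the sequence is periodic with period 42.
So b(2244) = b(1 + ((2244-1) mod 42)) = b(18) = 40.

40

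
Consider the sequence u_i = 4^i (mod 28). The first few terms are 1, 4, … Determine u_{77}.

16

Computing terms: u_0 = 1, u_1 = 4, u_2 = 16, u_3 = 8, u_4 = 4.
Since u_4 = u_1 = 4, the sequence is eventually periodic: after a pre-period of length 1 it cycles with period 3.
For i ≥ 1, u_i depends only on (i - 1) mod 3. (77 - 1) mod 3 = 1, so u_{77} = u_2 = 16.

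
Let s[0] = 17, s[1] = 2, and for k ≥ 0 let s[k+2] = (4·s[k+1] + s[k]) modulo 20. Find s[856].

1

We have s[0] = 17, s[1] = 2, s[2] = 5, s[3] = 2, s[4] = 13, s[5] = 14, s[6] = 9, s[7] = 10, s[8] = 9, s[9] = 6, s[10] = 13, s[11] = 18, s[12] = 5, s[13] = 18, s[14] = 17, s[15] = 6, s[16] = 1, s[17] = 10, s[18] = 1, s[19] = 14, s[20] = 17, s[21] = 2.
Since (s[20], s[21]) = (s[0], s[1]) = (17, 2) (two consecutive terms determine the rest), the sequence is periodic with period 20.
(856 - 0) mod 20 = 16, so s[856] = s[16] = 1.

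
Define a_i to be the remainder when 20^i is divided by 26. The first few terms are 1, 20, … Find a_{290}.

Computing terms: a_0 = 1,  a_1 = 20,  a_2 = 10,  a_3 = 18,  a_4 = 22,  a_5 = 24,  a_6 = 12,  a_7 = 6,  a_8 = 16,  a_9 = 8,  a_{10} = 4,  a_{11} = 2,  a_{12} = 14,  a_{13} = 20.
Since a_{13} = a_1 = 20, the sequence is eventually periodic: after a pre-period of length 1 it cycles with period 12.
For i ≥ 1, a_i depends only on (i - 1) mod 12. (290 - 1) mod 12 = 1, so a_{290} = a_2 = 10.

10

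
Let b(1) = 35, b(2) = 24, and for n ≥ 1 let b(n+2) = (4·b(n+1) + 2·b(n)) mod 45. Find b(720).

Listing terms: b(1) = 35, b(2) = 24, b(3) = 31, b(4) = 37, b(5) = 30, b(6) = 14, b(7) = 26, b(8) = 42, b(9) = 40, b(10) = 19, b(11) = 21, b(12) = 32, b(13) = 35, b(14) = 24.
The sequence repeats with period 12.
So b(720) = b(1 + ((720-1) mod 12)) = b(12) = 32.

32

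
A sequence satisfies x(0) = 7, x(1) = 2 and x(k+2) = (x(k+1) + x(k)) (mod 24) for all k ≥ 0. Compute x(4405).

10

Listing terms: x(0) = 7, x(1) = 2, x(2) = 9, x(3) = 11, x(4) = 20, x(5) = 7, x(6) = 3, x(7) = 10, x(8) = 13, x(9) = 23, x(10) = 12, x(11) = 11, x(12) = 23, x(13) = 10, x(14) = 9, x(15) = 19, x(16) = 4, x(17) = 23, x(18) = 3, x(19) = 2, x(20) = 5, x(21) = 7, x(22) = 12, x(23) = 19, x(24) = 7, x(25) = 2.
Since (x(24), x(25)) = (x(0), x(1)) = (7, 2) (two consecutive terms determine the rest), the sequence is periodic with period 24.
So x(4405) = x(0 + ((4405-0) mod 24)) = x(13) = 10.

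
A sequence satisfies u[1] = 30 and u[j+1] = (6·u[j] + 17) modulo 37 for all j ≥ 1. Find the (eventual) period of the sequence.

4

Listing terms: u[1] = 30,  u[2] = 12,  u[3] = 15,  u[4] = 33,  u[5] = 30.
Since u[5] = u[1] = 30, the sequence is periodic with period 4.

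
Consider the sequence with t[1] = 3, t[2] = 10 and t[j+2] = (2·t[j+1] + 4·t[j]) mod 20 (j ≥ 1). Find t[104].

Computing terms: t[1] = 3, t[2] = 10, t[3] = 12, t[4] = 4, t[5] = 16, t[6] = 8, t[7] = 0, t[8] = 12, t[9] = 4.
Since (t[8], t[9]) = (t[3], t[4]) = (12, 4) (two consecutive terms determine the rest), the sequence is eventually periodic: after a pre-period of length 2 it cycles with period 5.
For j ≥ 3, t[j] depends only on (j - 3) mod 5. (104 - 3) mod 5 = 1, so t[104] = t[4] = 4.

4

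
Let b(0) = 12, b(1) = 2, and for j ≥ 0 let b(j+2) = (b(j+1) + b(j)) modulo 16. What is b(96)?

12

We have b(0) = 12; b(1) = 2; b(2) = 14; b(3) = 0; b(4) = 14; b(5) = 14; b(6) = 12; b(7) = 10; b(8) = 6; b(9) = 0; b(10) = 6; b(11) = 6; b(12) = 12; b(13) = 2.
Since (b(12), b(13)) = (b(0), b(1)) = (12, 2) (two consecutive terms determine the rest), the sequence is periodic with period 12.
So b(96) = b(0 + ((96-0) mod 12)) = b(0) = 12.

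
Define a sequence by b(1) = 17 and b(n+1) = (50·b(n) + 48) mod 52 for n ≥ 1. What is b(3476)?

44

We have b(1) = 17, b(2) = 14, b(3) = 20, b(4) = 8, b(5) = 32, b(6) = 36, b(7) = 28, b(8) = 44, b(9) = 12, b(10) = 24, b(11) = 0, b(12) = 48, b(13) = 4, b(14) = 40, b(15) = 20.
Since b(15) = b(3) = 20, the sequence is eventually periodic: after a pre-period of length 2 it cycles with period 12.
For n ≥ 3, b(n) depends only on (n - 3) mod 12. (3476 - 3) mod 12 = 5, so b(3476) = b(8) = 44.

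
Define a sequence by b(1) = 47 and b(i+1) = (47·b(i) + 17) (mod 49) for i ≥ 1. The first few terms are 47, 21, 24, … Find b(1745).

Computing terms: b(1) = 47, b(2) = 21, b(3) = 24, b(4) = 18, b(5) = 30, b(6) = 6, b(7) = 5, b(8) = 7, b(9) = 3, b(10) = 11, b(11) = 44, b(12) = 27, b(13) = 12, b(14) = 42, b(15) = 31, b(16) = 4, b(17) = 9, b(18) = 48, b(19) = 19, b(20) = 28, b(21) = 10, b(22) = 46, b(23) = 23, b(24) = 20, b(25) = 26, b(26) = 14, b(27) = 38, b(28) = 39, b(29) = 37, b(30) = 41, b(31) = 33, b(32) = 0, b(33) = 17, b(34) = 32, b(35) = 2, b(36) = 13, b(37) = 40, b(38) = 35, b(39) = 45, b(40) = 25, b(41) = 16, b(42) = 34, b(43) = 47.
The sequence repeats with period 42.
So b(1745) = b(1 + ((1745-1) mod 42)) = b(23) = 23.

23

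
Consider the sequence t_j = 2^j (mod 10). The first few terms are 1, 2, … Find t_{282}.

Listing terms: t_0 = 1,  t_1 = 2,  t_2 = 4,  t_3 = 8,  t_4 = 6,  t_5 = 2.
Since t_5 = t_1 = 2, the sequence is eventually periodic: after a pre-period of length 1 it cycles with period 4.
For j ≥ 1, t_j depends only on (j - 1) mod 4. (282 - 1) mod 4 = 1, so t_{282} = t_2 = 4.

4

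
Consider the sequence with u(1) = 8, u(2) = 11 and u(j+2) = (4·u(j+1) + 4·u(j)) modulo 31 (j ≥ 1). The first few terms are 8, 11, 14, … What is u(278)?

Computing terms: u(1) = 8, u(2) = 11, u(3) = 14, u(4) = 7, u(5) = 22, u(6) = 23, u(7) = 25, u(8) = 6, u(9) = 0, u(10) = 24, u(11) = 3, u(12) = 15, u(13) = 10, u(14) = 7, u(15) = 6, u(16) = 21, u(17) = 15, u(18) = 20, u(19) = 16, u(20) = 20, u(21) = 20, u(22) = 5, u(23) = 7, u(24) = 17, u(25) = 3, u(26) = 18, u(27) = 22, u(28) = 5, u(29) = 15, u(30) = 18, u(31) = 8, u(32) = 11.
Since (u(31), u(32)) = (u(1), u(2)) = (8, 11) (two consecutive terms determine the rest), the sequence is periodic with period 30.
So u(278) = u(1 + ((278-1) mod 30)) = u(8) = 6.

6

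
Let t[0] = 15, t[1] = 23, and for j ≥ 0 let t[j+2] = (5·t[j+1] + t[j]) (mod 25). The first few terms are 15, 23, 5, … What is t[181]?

Computing terms: t[0] = 15, t[1] = 23, t[2] = 5, t[3] = 23, t[4] = 20, t[5] = 23, t[6] = 10, t[7] = 23, t[8] = 0, t[9] = 23, t[10] = 15, t[11] = 23.
Since (t[10], t[11]) = (t[0], t[1]) = (15, 23) (two consecutive terms determine the rest), the sequence is periodic with period 10.
(181 - 0) mod 10 = 1, so t[181] = t[1] = 23.

23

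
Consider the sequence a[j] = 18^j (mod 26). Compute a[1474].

12

Listing terms: a[1] = 18; a[2] = 12; a[3] = 8; a[4] = 14; a[5] = 18.
The sequence repeats with period 4.
(1474 - 1) mod 4 = 1, so a[1474] = a[2] = 12.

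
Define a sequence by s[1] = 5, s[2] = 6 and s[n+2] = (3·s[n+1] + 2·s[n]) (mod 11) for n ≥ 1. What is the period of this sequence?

30

Computing terms: s[1] = 5,  s[2] = 6,  s[3] = 6,  s[4] = 8,  s[5] = 3,  s[6] = 3,  s[7] = 4,  s[8] = 7,  s[9] = 7,  s[10] = 2,  s[11] = 9,  s[12] = 9,  s[13] = 1,  s[14] = 10,  s[15] = 10,  s[16] = 6,  s[17] = 5,  s[18] = 5,  s[19] = 3,  s[20] = 8,  s[21] = 8,  s[22] = 7,  s[23] = 4,  s[24] = 4,  s[25] = 9,  s[26] = 2,  s[27] = 2,  s[28] = 10,  s[29] = 1,  s[30] = 1,  s[31] = 5,  s[32] = 6.
The sequence repeats with period 30.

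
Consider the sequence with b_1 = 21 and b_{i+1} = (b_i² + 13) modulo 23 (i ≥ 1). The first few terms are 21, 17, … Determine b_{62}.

17

Listing terms: b_1 = 21; b_2 = 17; b_3 = 3; b_4 = 22; b_5 = 14; b_6 = 2; b_7 = 17.
Since b_7 = b_2 = 17, the sequence is eventually periodic: after a pre-period of length 1 it cycles with period 5.
For i ≥ 2, b_i depends only on (i - 2) mod 5. (62 - 2) mod 5 = 0, so b_{62} = b_2 = 17.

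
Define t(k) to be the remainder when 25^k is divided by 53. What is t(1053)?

52

We have t(1) = 25, t(2) = 42, t(3) = 43, t(4) = 15, t(5) = 4, t(6) = 47, t(7) = 9, t(8) = 13, t(9) = 7, t(10) = 16, t(11) = 29, t(12) = 36, t(13) = 52, t(14) = 28, t(15) = 11, t(16) = 10, t(17) = 38, t(18) = 49, t(19) = 6, t(20) = 44, t(21) = 40, t(22) = 46, t(23) = 37, t(24) = 24, t(25) = 17, t(26) = 1, t(27) = 25.
The sequence repeats with period 26.
So t(1053) = t(1 + ((1053-1) mod 26)) = t(13) = 52.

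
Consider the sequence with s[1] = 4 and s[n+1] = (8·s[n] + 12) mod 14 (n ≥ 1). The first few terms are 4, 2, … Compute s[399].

6

s[1] = 4, s[2] = 2, s[3] = 0, s[4] = 12, s[5] = 10, s[6] = 8, s[7] = 6, s[8] = 4.
Since s[8] = s[1] = 4, the sequence is periodic with period 7.
So s[399] = s[1 + ((399-1) mod 7)] = s[7] = 6.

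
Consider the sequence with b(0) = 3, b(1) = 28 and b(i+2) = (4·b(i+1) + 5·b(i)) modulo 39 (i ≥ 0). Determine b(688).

Computing terms: b(0) = 3, b(1) = 28, b(2) = 10, b(3) = 24, b(4) = 29, b(5) = 2, b(6) = 36, b(7) = 37, b(8) = 16, b(9) = 15, b(10) = 23, b(11) = 11, b(12) = 3, b(13) = 28.
Since (b(12), b(13)) = (b(0), b(1)) = (3, 28) (two consecutive terms determine the rest), the sequence is periodic with period 12.
So b(688) = b(0 + ((688-0) mod 12)) = b(4) = 29.

29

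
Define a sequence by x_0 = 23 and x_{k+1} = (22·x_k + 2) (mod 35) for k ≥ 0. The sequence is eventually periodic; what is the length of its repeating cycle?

7

Computing terms: x_0 = 23; x_1 = 18; x_2 = 13; x_3 = 8; x_4 = 3; x_5 = 33; x_6 = 28; x_7 = 23.
Since x_7 = x_0 = 23, the sequence is periodic with period 7.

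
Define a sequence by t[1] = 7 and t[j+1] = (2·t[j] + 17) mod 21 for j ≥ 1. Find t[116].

10

We have t[1] = 7, t[2] = 10, t[3] = 16, t[4] = 7.
The sequence repeats with period 3.
So t[116] = t[1 + ((116-1) mod 3)] = t[2] = 10.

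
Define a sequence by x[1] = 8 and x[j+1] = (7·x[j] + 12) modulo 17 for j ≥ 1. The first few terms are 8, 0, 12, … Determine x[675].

12

x[1] = 8,  x[2] = 0,  x[3] = 12,  x[4] = 11,  x[5] = 4,  x[6] = 6,  x[7] = 3,  x[8] = 16,  x[9] = 5,  x[10] = 13,  x[11] = 1,  x[12] = 2,  x[13] = 9,  x[14] = 7,  x[15] = 10,  x[16] = 14,  x[17] = 8.
The sequence repeats with period 16.
(675 - 1) mod 16 = 2, so x[675] = x[3] = 12.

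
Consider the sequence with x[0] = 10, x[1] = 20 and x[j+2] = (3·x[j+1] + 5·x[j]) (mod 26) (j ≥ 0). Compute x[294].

22

x[0] = 10, x[1] = 20, x[2] = 6, x[3] = 14, x[4] = 20, x[5] = 0, x[6] = 22, x[7] = 14, x[8] = 22, x[9] = 6, x[10] = 24, x[11] = 24, x[12] = 10, x[13] = 20.
The sequence repeats with period 12.
(294 - 0) mod 12 = 6, so x[294] = x[6] = 22.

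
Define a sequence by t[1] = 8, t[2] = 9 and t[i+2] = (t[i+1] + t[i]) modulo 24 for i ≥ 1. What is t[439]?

16

We have t[1] = 8, t[2] = 9, t[3] = 17, t[4] = 2, t[5] = 19, t[6] = 21, t[7] = 16, t[8] = 13, t[9] = 5, t[10] = 18, t[11] = 23, t[12] = 17, t[13] = 16, t[14] = 9, t[15] = 1, t[16] = 10, t[17] = 11, t[18] = 21, t[19] = 8, t[20] = 5, t[21] = 13, t[22] = 18, t[23] = 7, t[24] = 1, t[25] = 8, t[26] = 9.
Since (t[25], t[26]) = (t[1], t[2]) = (8, 9) (two consecutive terms determine the rest), the sequence is periodic with period 24.
(439 - 1) mod 24 = 6, so t[439] = t[7] = 16.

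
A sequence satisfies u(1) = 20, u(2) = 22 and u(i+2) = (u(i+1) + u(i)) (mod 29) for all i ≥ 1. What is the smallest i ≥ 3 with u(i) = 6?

4

Listing terms: u(1) = 20, u(2) = 22, u(3) = 13, u(4) = 6, u(5) = 19, u(6) = 25, u(7) = 15, u(8) = 11, u(9) = 26, u(10) = 8, u(11) = 5, u(12) = 13, u(13) = 18, u(14) = 2, u(15) = 20, u(16) = 22.
The sequence repeats with period 14.
The value 6 first appears (with i ≥ 3) at u(4).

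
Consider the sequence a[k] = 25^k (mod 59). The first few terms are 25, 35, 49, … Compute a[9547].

41

Computing terms: a[1] = 25; a[2] = 35; a[3] = 49; a[4] = 45; a[5] = 4; a[6] = 41; a[7] = 22; a[8] = 19; a[9] = 3; a[10] = 16; a[11] = 46; a[12] = 29; a[13] = 17; a[14] = 12; a[15] = 5; a[16] = 7; a[17] = 57; a[18] = 9; a[19] = 48; a[20] = 20; a[21] = 28; a[22] = 51; a[23] = 36; a[24] = 15; a[25] = 21; a[26] = 53; a[27] = 27; a[28] = 26; a[29] = 1; a[30] = 25.
The sequence repeats with period 29.
(9547 - 1) mod 29 = 5, so a[9547] = a[6] = 41.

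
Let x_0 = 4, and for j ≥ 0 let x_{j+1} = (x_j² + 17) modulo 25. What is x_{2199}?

x_0 = 4,  x_1 = 8,  x_2 = 6,  x_3 = 3,  x_4 = 1,  x_5 = 18,  x_6 = 16,  x_7 = 23,  x_8 = 21,  x_9 = 8.
Since x_9 = x_1 = 8, the sequence is eventually periodic: after a pre-period of length 1 it cycles with period 8.
For j ≥ 1, x_j depends only on (j - 1) mod 8. (2199 - 1) mod 8 = 6, so x_{2199} = x_7 = 23.

23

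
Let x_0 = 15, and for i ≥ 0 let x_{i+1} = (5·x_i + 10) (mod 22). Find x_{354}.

x_0 = 15, x_1 = 19, x_2 = 17, x_3 = 7, x_4 = 1, x_5 = 15.
The sequence repeats with period 5.
So x_{354} = x_{0 + ((354-0) mod 5)} = x_4 = 1.

1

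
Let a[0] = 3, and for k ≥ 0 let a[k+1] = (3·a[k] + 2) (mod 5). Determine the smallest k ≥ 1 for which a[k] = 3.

4

We have a[0] = 3,  a[1] = 1,  a[2] = 0,  a[3] = 2,  a[4] = 3.
Since a[4] = a[0] = 3, the sequence is periodic with period 4.
The value 3 next appears (with k ≥ 1) at a[4].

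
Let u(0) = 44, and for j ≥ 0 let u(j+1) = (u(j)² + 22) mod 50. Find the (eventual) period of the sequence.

8

u(0) = 44; u(1) = 8; u(2) = 36; u(3) = 18; u(4) = 46; u(5) = 38; u(6) = 16; u(7) = 28; u(8) = 6; u(9) = 8.
Since u(9) = u(1) = 8, the sequence is eventually periodic: after a pre-period of length 1 it cycles with period 8.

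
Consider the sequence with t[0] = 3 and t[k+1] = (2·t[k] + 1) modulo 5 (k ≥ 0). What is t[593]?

2

Listing terms: t[0] = 3, t[1] = 2, t[2] = 0, t[3] = 1, t[4] = 3.
Since t[4] = t[0] = 3, the sequence is periodic with period 4.
(593 - 0) mod 4 = 1, so t[593] = t[1] = 2.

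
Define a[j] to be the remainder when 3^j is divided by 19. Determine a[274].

We have a[1] = 3; a[2] = 9; a[3] = 8; a[4] = 5; a[5] = 15; a[6] = 7; a[7] = 2; a[8] = 6; a[9] = 18; a[10] = 16; a[11] = 10; a[12] = 11; a[13] = 14; a[14] = 4; a[15] = 12; a[16] = 17; a[17] = 13; a[18] = 1; a[19] = 3.
The sequence repeats with period 18.
So a[274] = a[1 + ((274-1) mod 18)] = a[4] = 5.

5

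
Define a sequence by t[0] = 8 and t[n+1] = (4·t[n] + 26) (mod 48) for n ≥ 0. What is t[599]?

18

Computing terms: t[0] = 8, t[1] = 10, t[2] = 18, t[3] = 2, t[4] = 34, t[5] = 18.
Since t[5] = t[2] = 18, the sequence is eventually periodic: after a pre-period of length 2 it cycles with period 3.
For n ≥ 2, t[n] depends only on (n - 2) mod 3. (599 - 2) mod 3 = 0, so t[599] = t[2] = 18.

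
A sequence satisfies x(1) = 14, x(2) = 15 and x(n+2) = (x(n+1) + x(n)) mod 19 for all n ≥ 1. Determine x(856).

6

Listing terms: x(1) = 14,  x(2) = 15,  x(3) = 10,  x(4) = 6,  x(5) = 16,  x(6) = 3,  x(7) = 0,  x(8) = 3,  x(9) = 3,  x(10) = 6,  x(11) = 9,  x(12) = 15,  x(13) = 5,  x(14) = 1,  x(15) = 6,  x(16) = 7,  x(17) = 13,  x(18) = 1,  x(19) = 14,  x(20) = 15.
The sequence repeats with period 18.
So x(856) = x(1 + ((856-1) mod 18)) = x(10) = 6.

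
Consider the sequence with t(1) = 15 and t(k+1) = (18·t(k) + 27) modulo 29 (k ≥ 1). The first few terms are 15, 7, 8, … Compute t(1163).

4

t(1) = 15; t(2) = 7; t(3) = 8; t(4) = 26; t(5) = 2; t(6) = 5; t(7) = 1; t(8) = 16; t(9) = 25; t(10) = 13; t(11) = 0; t(12) = 27; t(13) = 20; t(14) = 10; t(15) = 4; t(16) = 12; t(17) = 11; t(18) = 22; t(19) = 17; t(20) = 14; t(21) = 18; t(22) = 3; t(23) = 23; t(24) = 6; t(25) = 19; t(26) = 21; t(27) = 28; t(28) = 9; t(29) = 15.
Since t(29) = t(1) = 15, the sequence is periodic with period 28.
So t(1163) = t(1 + ((1163-1) mod 28)) = t(15) = 4.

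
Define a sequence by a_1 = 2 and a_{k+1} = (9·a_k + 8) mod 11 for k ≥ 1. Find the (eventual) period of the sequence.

5

We have a_1 = 2,  a_2 = 4,  a_3 = 0,  a_4 = 8,  a_5 = 3,  a_6 = 2.
The sequence repeats with period 5.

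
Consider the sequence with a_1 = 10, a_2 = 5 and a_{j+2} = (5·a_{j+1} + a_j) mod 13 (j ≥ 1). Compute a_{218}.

Listing terms: a_1 = 10; a_2 = 5; a_3 = 9; a_4 = 11; a_5 = 12; a_6 = 6; a_7 = 3; a_8 = 8; a_9 = 4; a_{10} = 2; a_{11} = 1; a_{12} = 7; a_{13} = 10; a_{14} = 5.
The sequence repeats with period 12.
(218 - 1) mod 12 = 1, so a_{218} = a_2 = 5.

5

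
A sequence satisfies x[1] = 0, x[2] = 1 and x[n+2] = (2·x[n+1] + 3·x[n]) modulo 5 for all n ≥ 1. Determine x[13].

0

x[1] = 0, x[2] = 1, x[3] = 2, x[4] = 2, x[5] = 0, x[6] = 1.
The sequence repeats with period 4.
So x[13] = x[1 + ((13-1) mod 4)] = x[1] = 0.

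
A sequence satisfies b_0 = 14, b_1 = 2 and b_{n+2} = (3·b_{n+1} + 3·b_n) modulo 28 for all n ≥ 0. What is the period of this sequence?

42

b_0 = 14, b_1 = 2, b_2 = 20, b_3 = 10, b_4 = 6, b_5 = 20, b_6 = 22, b_7 = 14, b_8 = 24, b_9 = 2, b_{10} = 22, b_{11} = 16, b_{12} = 2, b_{13} = 26, b_{14} = 0, b_{15} = 22, b_{16} = 10, b_{17} = 12, b_{18} = 10, b_{19} = 10, b_{20} = 4, b_{21} = 14, b_{22} = 26, b_{23} = 8, b_{24} = 18, b_{25} = 22, b_{26} = 8, b_{27} = 6, b_{28} = 14, b_{29} = 4, b_{30} = 26, b_{31} = 6, b_{32} = 12, b_{33} = 26, b_{34} = 2, b_{35} = 0, b_{36} = 6, b_{37} = 18, b_{38} = 16, b_{39} = 18, b_{40} = 18, b_{41} = 24, b_{42} = 14, b_{43} = 2.
The sequence repeats with period 42.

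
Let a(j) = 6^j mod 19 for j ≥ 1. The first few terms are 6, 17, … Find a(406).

6

Listing terms: a(1) = 6,  a(2) = 17,  a(3) = 7,  a(4) = 4,  a(5) = 5,  a(6) = 11,  a(7) = 9,  a(8) = 16,  a(9) = 1,  a(10) = 6.
The sequence repeats with period 9.
So a(406) = a(1 + ((406-1) mod 9)) = a(1) = 6.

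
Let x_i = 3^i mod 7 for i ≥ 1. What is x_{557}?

5

Listing terms: x_1 = 3, x_2 = 2, x_3 = 6, x_4 = 4, x_5 = 5, x_6 = 1, x_7 = 3.
The sequence repeats with period 6.
So x_{557} = x_{1 + ((557-1) mod 6)} = x_5 = 5.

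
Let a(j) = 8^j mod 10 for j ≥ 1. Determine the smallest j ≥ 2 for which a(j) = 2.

3

Computing terms: a(1) = 8; a(2) = 4; a(3) = 2; a(4) = 6; a(5) = 8.
Since a(5) = a(1) = 8, the sequence is periodic with period 4.
The value 2 first appears (with j ≥ 2) at a(3).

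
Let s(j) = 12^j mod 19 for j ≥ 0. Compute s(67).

Computing terms: s(0) = 1; s(1) = 12; s(2) = 11; s(3) = 18; s(4) = 7; s(5) = 8; s(6) = 1.
Since s(6) = s(0) = 1, the sequence is periodic with period 6.
So s(67) = s(0 + ((67-0) mod 6)) = s(1) = 12.

12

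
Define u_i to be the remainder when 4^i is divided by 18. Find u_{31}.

4

We have u_1 = 4; u_2 = 16; u_3 = 10; u_4 = 4.
Since u_4 = u_1 = 4, the sequence is periodic with period 3.
(31 - 1) mod 3 = 0, so u_{31} = u_1 = 4.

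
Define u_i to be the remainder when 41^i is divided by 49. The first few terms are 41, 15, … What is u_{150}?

Listing terms: u_1 = 41, u_2 = 15, u_3 = 27, u_4 = 29, u_5 = 13, u_6 = 43, u_7 = 48, u_8 = 8, u_9 = 34, u_{10} = 22, u_{11} = 20, u_{12} = 36, u_{13} = 6, u_{14} = 1, u_{15} = 41.
The sequence repeats with period 14.
(150 - 1) mod 14 = 9, so u_{150} = u_{10} = 22.

22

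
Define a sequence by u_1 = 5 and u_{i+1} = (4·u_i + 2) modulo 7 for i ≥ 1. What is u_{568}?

We have u_1 = 5,  u_2 = 1,  u_3 = 6,  u_4 = 5.
Since u_4 = u_1 = 5, the sequence is periodic with period 3.
(568 - 1) mod 3 = 0, so u_{568} = u_1 = 5.

5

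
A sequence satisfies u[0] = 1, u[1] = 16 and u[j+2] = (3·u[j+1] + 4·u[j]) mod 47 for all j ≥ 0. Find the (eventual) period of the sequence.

46

u[0] = 1,  u[1] = 16,  u[2] = 5,  u[3] = 32,  u[4] = 22,  u[5] = 6,  u[6] = 12,  u[7] = 13,  u[8] = 40,  u[9] = 31,  u[10] = 18,  u[11] = 37,  u[12] = 42,  u[13] = 39,  u[14] = 3,  u[15] = 24,  u[16] = 37,  u[17] = 19,  u[18] = 17,  u[19] = 33,  u[20] = 26,  u[21] = 22,  u[22] = 29,  u[23] = 34,  u[24] = 30,  u[25] = 38,  u[26] = 46,  u[27] = 8,  u[28] = 20,  u[29] = 45,  u[30] = 27,  u[31] = 26,  u[32] = 45,  u[33] = 4,  u[34] = 4,  u[35] = 28,  u[36] = 6,  u[37] = 36,  u[38] = 38,  u[39] = 23,  u[40] = 33,  u[41] = 3,  u[42] = 0,  u[43] = 12,  u[44] = 36,  u[45] = 15,  u[46] = 1,  u[47] = 16.
The sequence repeats with period 46.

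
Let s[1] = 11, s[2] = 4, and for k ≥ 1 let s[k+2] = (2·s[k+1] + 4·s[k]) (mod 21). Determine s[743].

Listing terms: s[1] = 11; s[2] = 4; s[3] = 10; s[4] = 15; s[5] = 7; s[6] = 11; s[7] = 8; s[8] = 18; s[9] = 5; s[10] = 19; s[11] = 16; s[12] = 3; s[13] = 7; s[14] = 5; s[15] = 17; s[16] = 12; s[17] = 8; s[18] = 1; s[19] = 13; s[20] = 9; s[21] = 7; s[22] = 8; s[23] = 2; s[24] = 15; s[25] = 17; s[26] = 10; s[27] = 4; s[28] = 6; s[29] = 7; s[30] = 17; s[31] = 20; s[32] = 3; s[33] = 2; s[34] = 16; s[35] = 19; s[36] = 18; s[37] = 7; s[38] = 2; s[39] = 11; s[40] = 9; s[41] = 20; s[42] = 13; s[43] = 1; s[44] = 12; s[45] = 7; s[46] = 20; s[47] = 5; s[48] = 6; s[49] = 11; s[50] = 4.
The sequence repeats with period 48.
(743 - 1) mod 48 = 22, so s[743] = s[23] = 2.

2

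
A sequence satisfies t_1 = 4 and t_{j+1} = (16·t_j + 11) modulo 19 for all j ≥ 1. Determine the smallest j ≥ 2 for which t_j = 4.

t_1 = 4,  t_2 = 18,  t_3 = 14,  t_4 = 7,  t_5 = 9,  t_6 = 3,  t_7 = 2,  t_8 = 5,  t_9 = 15,  t_{10} = 4.
Since t_{10} = t_1 = 4, the sequence is periodic with period 9.
The value 4 next appears (with j ≥ 2) at t_{10}.

10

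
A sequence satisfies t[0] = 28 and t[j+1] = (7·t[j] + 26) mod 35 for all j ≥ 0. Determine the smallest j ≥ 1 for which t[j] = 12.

1

Listing terms: t[0] = 28; t[1] = 12; t[2] = 5; t[3] = 26; t[4] = 33; t[5] = 12.
Since t[5] = t[1] = 12, the sequence is eventually periodic: after a pre-period of length 1 it cycles with period 4.
The value 12 first appears (with j ≥ 1) at t[1].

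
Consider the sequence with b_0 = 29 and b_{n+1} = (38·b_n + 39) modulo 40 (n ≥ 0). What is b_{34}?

b_0 = 29; b_1 = 21; b_2 = 37; b_3 = 5; b_4 = 29.
The sequence repeats with period 4.
So b_{34} = b_{0 + ((34-0) mod 4)} = b_2 = 37.

37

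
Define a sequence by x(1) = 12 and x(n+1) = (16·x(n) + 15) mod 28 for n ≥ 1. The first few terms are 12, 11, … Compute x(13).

19

x(1) = 12, x(2) = 11, x(3) = 23, x(4) = 19, x(5) = 11.
Since x(5) = x(2) = 11, the sequence is eventually periodic: after a pre-period of length 1 it cycles with period 3.
For n ≥ 2, x(n) depends only on (n - 2) mod 3. (13 - 2) mod 3 = 2, so x(13) = x(4) = 19.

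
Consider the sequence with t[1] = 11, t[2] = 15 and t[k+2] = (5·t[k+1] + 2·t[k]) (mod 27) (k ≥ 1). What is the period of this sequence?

9

t[1] = 11,  t[2] = 15,  t[3] = 16,  t[4] = 2,  t[5] = 15,  t[6] = 25,  t[7] = 20,  t[8] = 15,  t[9] = 7,  t[10] = 11,  t[11] = 15.
Since (t[10], t[11]) = (t[1], t[2]) = (11, 15) (two consecutive terms determine the rest), the sequence is periodic with period 9.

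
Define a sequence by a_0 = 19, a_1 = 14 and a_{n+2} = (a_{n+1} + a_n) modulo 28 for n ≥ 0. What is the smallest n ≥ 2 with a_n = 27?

Computing terms: a_0 = 19,  a_1 = 14,  a_2 = 5,  a_3 = 19,  a_4 = 24,  a_5 = 15,  a_6 = 11,  a_7 = 26,  a_8 = 9,  a_9 = 7,  a_{10} = 16,  a_{11} = 23,  a_{12} = 11,  a_{13} = 6,  a_{14} = 17,  a_{15} = 23,  a_{16} = 12,  a_{17} = 7,  a_{18} = 19,  a_{19} = 26,  a_{20} = 17,  a_{21} = 15,  a_{22} = 4,  a_{23} = 19,  a_{24} = 23,  a_{25} = 14,  a_{26} = 9,  a_{27} = 23,  a_{28} = 4,  a_{29} = 27,  a_{30} = 3,  a_{31} = 2,  a_{32} = 5,  a_{33} = 7,  a_{34} = 12,  a_{35} = 19,  a_{36} = 3,  a_{37} = 22,  a_{38} = 25,  a_{39} = 19,  a_{40} = 16,  a_{41} = 7,  a_{42} = 23,  a_{43} = 2,  a_{44} = 25,  a_{45} = 27,  a_{46} = 24,  a_{47} = 23,  a_{48} = 19,  a_{49} = 14.
The sequence repeats with period 48.
The value 27 first appears (with n ≥ 2) at a_{29}.

29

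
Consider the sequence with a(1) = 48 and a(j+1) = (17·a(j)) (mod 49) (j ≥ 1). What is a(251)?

Computing terms: a(1) = 48, a(2) = 32, a(3) = 5, a(4) = 36, a(5) = 24, a(6) = 16, a(7) = 27, a(8) = 18, a(9) = 12, a(10) = 8, a(11) = 38, a(12) = 9, a(13) = 6, a(14) = 4, a(15) = 19, a(16) = 29, a(17) = 3, a(18) = 2, a(19) = 34, a(20) = 39, a(21) = 26, a(22) = 1, a(23) = 17, a(24) = 44, a(25) = 13, a(26) = 25, a(27) = 33, a(28) = 22, a(29) = 31, a(30) = 37, a(31) = 41, a(32) = 11, a(33) = 40, a(34) = 43, a(35) = 45, a(36) = 30, a(37) = 20, a(38) = 46, a(39) = 47, a(40) = 15, a(41) = 10, a(42) = 23, a(43) = 48.
Since a(43) = a(1) = 48, the sequence is periodic with period 42.
(251 - 1) mod 42 = 40, so a(251) = a(41) = 10.

10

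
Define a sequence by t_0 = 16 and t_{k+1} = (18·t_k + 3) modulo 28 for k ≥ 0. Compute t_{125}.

5

We have t_0 = 16,  t_1 = 11,  t_2 = 5,  t_3 = 9,  t_4 = 25,  t_5 = 5.
Since t_5 = t_2 = 5, the sequence is eventually periodic: after a pre-period of length 2 it cycles with period 3.
For k ≥ 2, t_k depends only on (k - 2) mod 3. (125 - 2) mod 3 = 0, so t_{125} = t_2 = 5.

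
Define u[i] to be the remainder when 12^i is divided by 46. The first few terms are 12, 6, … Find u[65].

Listing terms: u[1] = 12,  u[2] = 6,  u[3] = 26,  u[4] = 36,  u[5] = 18,  u[6] = 32,  u[7] = 16,  u[8] = 8,  u[9] = 4,  u[10] = 2,  u[11] = 24,  u[12] = 12.
The sequence repeats with period 11.
So u[65] = u[1 + ((65-1) mod 11)] = u[10] = 2.

2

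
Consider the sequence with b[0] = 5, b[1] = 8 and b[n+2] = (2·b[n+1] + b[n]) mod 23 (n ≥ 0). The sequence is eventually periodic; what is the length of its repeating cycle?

We have b[0] = 5, b[1] = 8, b[2] = 21, b[3] = 4, b[4] = 6, b[5] = 16, b[6] = 15, b[7] = 0, b[8] = 15, b[9] = 7, b[10] = 6, b[11] = 19, b[12] = 21, b[13] = 15, b[14] = 5, b[15] = 2, b[16] = 9, b[17] = 20, b[18] = 3, b[19] = 3, b[20] = 9, b[21] = 21, b[22] = 5, b[23] = 8.
The sequence repeats with period 22.

22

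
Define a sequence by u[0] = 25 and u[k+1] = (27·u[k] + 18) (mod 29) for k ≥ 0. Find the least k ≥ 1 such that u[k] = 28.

Listing terms: u[0] = 25,  u[1] = 26,  u[2] = 24,  u[3] = 28,  u[4] = 20,  u[5] = 7,  u[6] = 4,  u[7] = 10,  u[8] = 27,  u[9] = 22,  u[10] = 3,  u[11] = 12,  u[12] = 23,  u[13] = 1,  u[14] = 16,  u[15] = 15,  u[16] = 17,  u[17] = 13,  u[18] = 21,  u[19] = 5,  u[20] = 8,  u[21] = 2,  u[22] = 14,  u[23] = 19,  u[24] = 9,  u[25] = 0,  u[26] = 18,  u[27] = 11,  u[28] = 25.
Since u[28] = u[0] = 25, the sequence is periodic with period 28.
The value 28 first appears (with k ≥ 1) at u[3].

3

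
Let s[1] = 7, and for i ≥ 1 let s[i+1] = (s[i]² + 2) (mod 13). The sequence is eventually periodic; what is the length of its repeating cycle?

Computing terms: s[1] = 7; s[2] = 12; s[3] = 3; s[4] = 11; s[5] = 6; s[6] = 12.
Since s[6] = s[2] = 12, the sequence is eventually periodic: after a pre-period of length 1 it cycles with period 4.

4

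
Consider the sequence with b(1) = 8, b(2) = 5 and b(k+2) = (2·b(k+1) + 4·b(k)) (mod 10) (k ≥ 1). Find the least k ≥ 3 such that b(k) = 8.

Computing terms: b(1) = 8,  b(2) = 5,  b(3) = 2,  b(4) = 4,  b(5) = 6,  b(6) = 8,  b(7) = 0,  b(8) = 2,  b(9) = 4.
Since (b(8), b(9)) = (b(3), b(4)) = (2, 4) (two consecutive terms determine the rest), the sequence is eventually periodic: after a pre-period of length 2 it cycles with period 5.
The value 8 first appears (with k ≥ 3) at b(6).

6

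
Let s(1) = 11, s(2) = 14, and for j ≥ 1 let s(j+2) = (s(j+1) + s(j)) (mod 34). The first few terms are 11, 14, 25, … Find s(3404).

20

Listing terms: s(1) = 11; s(2) = 14; s(3) = 25; s(4) = 5; s(5) = 30; s(6) = 1; s(7) = 31; s(8) = 32; s(9) = 29; s(10) = 27; s(11) = 22; s(12) = 15; s(13) = 3; s(14) = 18; s(15) = 21; s(16) = 5; s(17) = 26; s(18) = 31; s(19) = 23; s(20) = 20; s(21) = 9; s(22) = 29; s(23) = 4; s(24) = 33; s(25) = 3; s(26) = 2; s(27) = 5; s(28) = 7; s(29) = 12; s(30) = 19; s(31) = 31; s(32) = 16; s(33) = 13; s(34) = 29; s(35) = 8; s(36) = 3; s(37) = 11; s(38) = 14.
Since (s(37), s(38)) = (s(1), s(2)) = (11, 14) (two consecutive terms determine the rest), the sequence is periodic with period 36.
So s(3404) = s(1 + ((3404-1) mod 36)) = s(20) = 20.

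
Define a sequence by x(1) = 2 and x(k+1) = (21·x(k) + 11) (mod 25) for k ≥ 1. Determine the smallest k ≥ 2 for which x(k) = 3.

2

Listing terms: x(1) = 2; x(2) = 3; x(3) = 24; x(4) = 15; x(5) = 1; x(6) = 7; x(7) = 8; x(8) = 4; x(9) = 20; x(10) = 6; x(11) = 12; x(12) = 13; x(13) = 9; x(14) = 0; x(15) = 11; x(16) = 17; x(17) = 18; x(18) = 14; x(19) = 5; x(20) = 16; x(21) = 22; x(22) = 23; x(23) = 19; x(24) = 10; x(25) = 21; x(26) = 2.
The sequence repeats with period 25.
The value 3 first appears (with k ≥ 2) at x(2).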